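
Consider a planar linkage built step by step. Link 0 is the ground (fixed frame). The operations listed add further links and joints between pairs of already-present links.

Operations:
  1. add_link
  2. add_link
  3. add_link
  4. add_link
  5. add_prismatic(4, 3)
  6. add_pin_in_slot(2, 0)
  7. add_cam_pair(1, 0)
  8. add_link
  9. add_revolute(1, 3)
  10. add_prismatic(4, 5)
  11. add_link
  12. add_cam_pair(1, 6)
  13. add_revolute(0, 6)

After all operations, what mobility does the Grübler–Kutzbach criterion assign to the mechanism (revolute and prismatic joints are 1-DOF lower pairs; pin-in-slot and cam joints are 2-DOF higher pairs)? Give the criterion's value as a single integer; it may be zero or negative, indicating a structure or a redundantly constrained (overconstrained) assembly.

L=1 J1=0 J2=0
add link → L=2 J1=0 J2=0
add link → L=3 J1=0 J2=0
add link → L=4 J1=0 J2=0
add link → L=5 J1=0 J2=0
P@4,3 dof=1 J1 → L=5 J1=1 J2=0
PS@2,0 dof=2 J2 → L=5 J1=1 J2=1
C@1,0 dof=2 J2 → L=5 J1=1 J2=2
add link → L=6 J1=1 J2=2
R@1,3 dof=1 J1 → L=6 J1=2 J2=2
P@4,5 dof=1 J1 → L=6 J1=3 J2=2
add link → L=7 J1=3 J2=2
C@1,6 dof=2 J2 → L=7 J1=3 J2=3
R@0,6 dof=1 J1 → L=7 J1=4 J2=3
M=3(L−1)−2J1−J2=3·6−2·4−3=7

M = 7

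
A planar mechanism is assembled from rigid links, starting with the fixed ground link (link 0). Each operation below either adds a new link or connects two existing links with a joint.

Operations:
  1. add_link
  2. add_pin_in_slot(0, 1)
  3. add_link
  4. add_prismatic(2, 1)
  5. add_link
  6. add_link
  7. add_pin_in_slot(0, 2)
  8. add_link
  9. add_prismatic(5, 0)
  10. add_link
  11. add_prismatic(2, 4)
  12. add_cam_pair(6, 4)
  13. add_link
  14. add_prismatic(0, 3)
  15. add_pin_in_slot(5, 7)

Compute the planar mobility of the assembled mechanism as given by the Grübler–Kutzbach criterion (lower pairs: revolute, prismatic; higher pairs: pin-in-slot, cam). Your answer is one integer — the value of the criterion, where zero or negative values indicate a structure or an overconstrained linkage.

M = 9

ground; <1,0,0>
#1 <2,0,0>
PS:0↔1 J2 <2,0,1>
#2 <3,0,1>
P:2↔1 J1 <3,1,1>
#3 <4,1,1>
#4 <5,1,1>
PS:0↔2 J2 <5,1,2>
#5 <6,1,2>
P:5↔0 J1 <6,2,2>
#6 <7,2,2>
P:2↔4 J1 <7,3,2>
C:6↔4 J2 <7,3,3>
#7 <8,3,3>
P:0↔3 J1 <8,4,3>
PS:5↔7 J2 <8,4,4>
3×7 − 2×4 − 1×4 = 9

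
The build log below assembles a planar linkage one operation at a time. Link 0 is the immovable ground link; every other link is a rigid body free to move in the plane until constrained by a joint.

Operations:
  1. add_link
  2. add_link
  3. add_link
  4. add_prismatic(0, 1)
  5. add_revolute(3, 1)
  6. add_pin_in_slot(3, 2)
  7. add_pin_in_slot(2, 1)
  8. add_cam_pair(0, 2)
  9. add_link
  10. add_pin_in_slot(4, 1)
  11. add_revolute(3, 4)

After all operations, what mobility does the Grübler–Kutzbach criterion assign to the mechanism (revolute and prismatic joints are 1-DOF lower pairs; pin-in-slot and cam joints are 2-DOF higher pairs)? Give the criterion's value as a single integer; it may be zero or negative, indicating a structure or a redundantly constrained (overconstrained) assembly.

L=1 J1=0 J2=0
add link → L=2 J1=0 J2=0
add link → L=3 J1=0 J2=0
add link → L=4 J1=0 J2=0
P@0,1 dof=1 J1 → L=4 J1=1 J2=0
R@3,1 dof=1 J1 → L=4 J1=2 J2=0
PS@3,2 dof=2 J2 → L=4 J1=2 J2=1
PS@2,1 dof=2 J2 → L=4 J1=2 J2=2
C@0,2 dof=2 J2 → L=4 J1=2 J2=3
add link → L=5 J1=2 J2=3
PS@4,1 dof=2 J2 → L=5 J1=2 J2=4
R@3,4 dof=1 J1 → L=5 J1=3 J2=4
M=3(L−1)−2J1−J2=3·4−2·3−4=2

M = 2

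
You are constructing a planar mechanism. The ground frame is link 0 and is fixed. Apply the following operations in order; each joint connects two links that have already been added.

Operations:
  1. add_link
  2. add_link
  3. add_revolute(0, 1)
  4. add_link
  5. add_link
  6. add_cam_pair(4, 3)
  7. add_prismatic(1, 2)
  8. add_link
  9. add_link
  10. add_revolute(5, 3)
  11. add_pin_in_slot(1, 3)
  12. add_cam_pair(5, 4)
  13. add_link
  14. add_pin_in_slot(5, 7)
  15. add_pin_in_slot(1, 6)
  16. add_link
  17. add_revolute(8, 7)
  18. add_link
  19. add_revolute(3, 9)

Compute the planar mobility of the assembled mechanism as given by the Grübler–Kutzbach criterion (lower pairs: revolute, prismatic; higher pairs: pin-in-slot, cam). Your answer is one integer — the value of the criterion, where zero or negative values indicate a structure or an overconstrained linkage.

link 0 = ground. State L|J1|J2 = 1|0|0
+link1  2|0|0
+link2  3|0|0
R(0,1) f=1→J1  3|1|0
+link3  4|1|0
+link4  5|1|0
C(4,3) f=2→J2  5|1|1
P(1,2) f=1→J1  5|2|1
+link5  6|2|1
+link6  7|2|1
R(5,3) f=1→J1  7|3|1
PS(1,3) f=2→J2  7|3|2
C(5,4) f=2→J2  7|3|3
+link7  8|3|3
PS(5,7) f=2→J2  8|3|4
PS(1,6) f=2→J2  8|3|5
+link8  9|3|5
R(8,7) f=1→J1  9|4|5
+link9  10|4|5
R(3,9) f=1→J1  10|5|5
M = 3(10−1)−2·5−5 = 27−10−5 = 12

M = 12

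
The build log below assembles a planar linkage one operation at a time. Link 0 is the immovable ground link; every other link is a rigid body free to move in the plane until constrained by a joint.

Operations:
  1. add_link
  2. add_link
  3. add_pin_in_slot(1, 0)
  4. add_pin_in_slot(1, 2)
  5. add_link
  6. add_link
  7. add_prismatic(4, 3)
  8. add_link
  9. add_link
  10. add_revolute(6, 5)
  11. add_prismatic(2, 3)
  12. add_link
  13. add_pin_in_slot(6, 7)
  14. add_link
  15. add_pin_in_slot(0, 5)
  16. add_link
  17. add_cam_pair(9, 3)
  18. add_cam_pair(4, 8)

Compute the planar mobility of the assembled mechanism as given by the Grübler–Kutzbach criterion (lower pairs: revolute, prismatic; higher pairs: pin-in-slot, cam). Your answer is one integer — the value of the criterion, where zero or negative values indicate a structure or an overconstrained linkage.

link 0 = ground. State L|J1|J2 = 1|0|0
+link1  2|0|0
+link2  3|0|0
PS(1,0) f=2→J2  3|0|1
PS(1,2) f=2→J2  3|0|2
+link3  4|0|2
+link4  5|0|2
P(4,3) f=1→J1  5|1|2
+link5  6|1|2
+link6  7|1|2
R(6,5) f=1→J1  7|2|2
P(2,3) f=1→J1  7|3|2
+link7  8|3|2
PS(6,7) f=2→J2  8|3|3
+link8  9|3|3
PS(0,5) f=2→J2  9|3|4
+link9  10|3|4
C(9,3) f=2→J2  10|3|5
C(4,8) f=2→J2  10|3|6
M = 3(10−1)−2·3−6 = 27−6−6 = 15

M = 15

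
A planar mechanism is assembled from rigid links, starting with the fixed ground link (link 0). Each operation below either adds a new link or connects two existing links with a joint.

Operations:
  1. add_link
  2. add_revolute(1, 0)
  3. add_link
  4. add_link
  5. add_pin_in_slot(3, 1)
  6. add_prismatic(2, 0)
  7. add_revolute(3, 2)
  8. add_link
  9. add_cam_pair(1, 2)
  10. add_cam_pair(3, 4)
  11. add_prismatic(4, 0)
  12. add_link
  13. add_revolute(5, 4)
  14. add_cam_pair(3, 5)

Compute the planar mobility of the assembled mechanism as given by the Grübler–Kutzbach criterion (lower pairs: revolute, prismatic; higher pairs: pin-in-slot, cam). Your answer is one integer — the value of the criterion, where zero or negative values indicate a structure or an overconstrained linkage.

ground; <1,0,0>
#1 <2,0,0>
R:1↔0 J1 <2,1,0>
#2 <3,1,0>
#3 <4,1,0>
PS:3↔1 J2 <4,1,1>
P:2↔0 J1 <4,2,1>
R:3↔2 J1 <4,3,1>
#4 <5,3,1>
C:1↔2 J2 <5,3,2>
C:3↔4 J2 <5,3,3>
P:4↔0 J1 <5,4,3>
#5 <6,4,3>
R:5↔4 J1 <6,5,3>
C:3↔5 J2 <6,5,4>
3×5 − 2×5 − 1×4 = 1

M = 1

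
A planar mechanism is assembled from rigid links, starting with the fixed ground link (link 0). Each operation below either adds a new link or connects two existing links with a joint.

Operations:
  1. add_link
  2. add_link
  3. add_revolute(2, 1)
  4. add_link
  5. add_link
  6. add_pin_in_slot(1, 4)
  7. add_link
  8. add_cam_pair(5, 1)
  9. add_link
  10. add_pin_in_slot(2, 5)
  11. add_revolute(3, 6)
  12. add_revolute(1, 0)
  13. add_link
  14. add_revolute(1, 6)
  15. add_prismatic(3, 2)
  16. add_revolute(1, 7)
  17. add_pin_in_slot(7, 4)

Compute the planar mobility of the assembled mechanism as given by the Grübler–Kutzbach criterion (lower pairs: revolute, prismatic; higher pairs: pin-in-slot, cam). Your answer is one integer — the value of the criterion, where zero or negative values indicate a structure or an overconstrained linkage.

M = 5

(L,J1,J2)=(1,0,0); link0 fixed
link1: (2,0,0)
link2: (3,0,0)
R 2-1 [J1]: (3,1,0)
link3: (4,1,0)
link4: (5,1,0)
PS 1-4 [J2]: (5,1,1)
link5: (6,1,1)
C 5-1 [J2]: (6,1,2)
link6: (7,1,2)
PS 2-5 [J2]: (7,1,3)
R 3-6 [J1]: (7,2,3)
R 1-0 [J1]: (7,3,3)
link7: (8,3,3)
R 1-6 [J1]: (8,4,3)
P 3-2 [J1]: (8,5,3)
R 1-7 [J1]: (8,6,3)
PS 7-4 [J2]: (8,6,4)
Grübler: 3·7 − 2·6 − 4 = 5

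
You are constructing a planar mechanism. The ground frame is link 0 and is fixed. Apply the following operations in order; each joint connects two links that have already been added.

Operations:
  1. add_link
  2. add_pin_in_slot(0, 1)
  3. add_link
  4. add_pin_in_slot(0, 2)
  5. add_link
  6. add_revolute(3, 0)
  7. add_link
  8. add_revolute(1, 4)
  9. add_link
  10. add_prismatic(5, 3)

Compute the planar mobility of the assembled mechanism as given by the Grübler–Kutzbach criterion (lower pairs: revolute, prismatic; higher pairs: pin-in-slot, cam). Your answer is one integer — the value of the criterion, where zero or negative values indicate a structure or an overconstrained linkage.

M = 7

[1;0;0] (link 0 is ground)
L+ [2;0;0]
PS(0,1)∈J2 [2;0;1]
L+ [3;0;1]
PS(0,2)∈J2 [3;0;2]
L+ [4;0;2]
R(3,0)∈J1 [4;1;2]
L+ [5;1;2]
R(1,4)∈J1 [5;2;2]
L+ [6;2;2]
P(5,3)∈J1 [6;3;2]
mobility = 15 − 6 − 2 = 7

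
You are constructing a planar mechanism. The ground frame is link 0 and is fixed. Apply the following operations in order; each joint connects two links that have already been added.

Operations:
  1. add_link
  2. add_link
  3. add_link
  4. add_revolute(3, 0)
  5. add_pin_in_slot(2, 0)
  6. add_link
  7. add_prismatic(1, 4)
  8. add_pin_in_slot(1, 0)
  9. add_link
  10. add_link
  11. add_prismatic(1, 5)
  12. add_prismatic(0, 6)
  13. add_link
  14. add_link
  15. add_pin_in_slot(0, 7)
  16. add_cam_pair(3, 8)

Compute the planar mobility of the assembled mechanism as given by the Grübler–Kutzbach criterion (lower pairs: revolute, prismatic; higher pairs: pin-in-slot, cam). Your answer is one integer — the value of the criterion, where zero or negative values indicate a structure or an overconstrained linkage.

[1;0;0] (link 0 is ground)
L+ [2;0;0]
L+ [3;0;0]
L+ [4;0;0]
R(3,0)∈J1 [4;1;0]
PS(2,0)∈J2 [4;1;1]
L+ [5;1;1]
P(1,4)∈J1 [5;2;1]
PS(1,0)∈J2 [5;2;2]
L+ [6;2;2]
L+ [7;2;2]
P(1,5)∈J1 [7;3;2]
P(0,6)∈J1 [7;4;2]
L+ [8;4;2]
L+ [9;4;2]
PS(0,7)∈J2 [9;4;3]
C(3,8)∈J2 [9;4;4]
mobility = 24 − 8 − 4 = 12

M = 12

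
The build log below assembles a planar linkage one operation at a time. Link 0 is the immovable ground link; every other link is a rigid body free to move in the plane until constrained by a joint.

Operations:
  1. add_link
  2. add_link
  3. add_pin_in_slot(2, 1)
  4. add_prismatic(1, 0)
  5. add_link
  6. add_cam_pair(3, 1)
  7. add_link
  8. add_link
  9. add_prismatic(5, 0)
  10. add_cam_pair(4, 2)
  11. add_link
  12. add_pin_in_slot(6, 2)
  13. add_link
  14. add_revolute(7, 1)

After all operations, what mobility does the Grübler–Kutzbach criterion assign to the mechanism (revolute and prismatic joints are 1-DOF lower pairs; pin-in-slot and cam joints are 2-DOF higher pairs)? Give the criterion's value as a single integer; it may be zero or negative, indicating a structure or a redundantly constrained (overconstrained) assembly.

(L,J1,J2)=(1,0,0); link0 fixed
link1: (2,0,0)
link2: (3,0,0)
PS 2-1 [J2]: (3,0,1)
P 1-0 [J1]: (3,1,1)
link3: (4,1,1)
C 3-1 [J2]: (4,1,2)
link4: (5,1,2)
link5: (6,1,2)
P 5-0 [J1]: (6,2,2)
C 4-2 [J2]: (6,2,3)
link6: (7,2,3)
PS 6-2 [J2]: (7,2,4)
link7: (8,2,4)
R 7-1 [J1]: (8,3,4)
Grübler: 3·7 − 2·3 − 4 = 11

M = 11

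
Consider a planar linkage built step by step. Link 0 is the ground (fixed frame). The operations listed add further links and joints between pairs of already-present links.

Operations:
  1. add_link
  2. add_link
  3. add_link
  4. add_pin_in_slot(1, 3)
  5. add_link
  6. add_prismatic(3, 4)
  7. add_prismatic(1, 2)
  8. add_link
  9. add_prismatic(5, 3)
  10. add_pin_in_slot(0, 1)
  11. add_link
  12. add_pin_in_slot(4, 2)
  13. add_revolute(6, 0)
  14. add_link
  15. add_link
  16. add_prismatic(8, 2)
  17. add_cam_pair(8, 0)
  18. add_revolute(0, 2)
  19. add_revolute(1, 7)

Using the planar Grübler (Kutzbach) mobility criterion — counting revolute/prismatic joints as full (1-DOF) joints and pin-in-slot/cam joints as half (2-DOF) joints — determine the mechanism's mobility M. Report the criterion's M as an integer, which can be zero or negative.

M = 6

[1;0;0] (link 0 is ground)
L+ [2;0;0]
L+ [3;0;0]
L+ [4;0;0]
PS(1,3)∈J2 [4;0;1]
L+ [5;0;1]
P(3,4)∈J1 [5;1;1]
P(1,2)∈J1 [5;2;1]
L+ [6;2;1]
P(5,3)∈J1 [6;3;1]
PS(0,1)∈J2 [6;3;2]
L+ [7;3;2]
PS(4,2)∈J2 [7;3;3]
R(6,0)∈J1 [7;4;3]
L+ [8;4;3]
L+ [9;4;3]
P(8,2)∈J1 [9;5;3]
C(8,0)∈J2 [9;5;4]
R(0,2)∈J1 [9;6;4]
R(1,7)∈J1 [9;7;4]
mobility = 24 − 14 − 4 = 6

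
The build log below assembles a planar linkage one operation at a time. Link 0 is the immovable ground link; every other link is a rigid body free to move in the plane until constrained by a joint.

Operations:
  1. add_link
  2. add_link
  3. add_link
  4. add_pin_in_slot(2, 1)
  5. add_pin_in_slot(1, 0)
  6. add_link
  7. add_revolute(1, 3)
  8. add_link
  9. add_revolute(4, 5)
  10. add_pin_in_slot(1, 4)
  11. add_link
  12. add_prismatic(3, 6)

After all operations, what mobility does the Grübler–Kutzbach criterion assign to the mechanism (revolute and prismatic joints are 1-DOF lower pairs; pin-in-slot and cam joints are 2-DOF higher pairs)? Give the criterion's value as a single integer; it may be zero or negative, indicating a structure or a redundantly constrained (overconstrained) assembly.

[1;0;0] (link 0 is ground)
L+ [2;0;0]
L+ [3;0;0]
L+ [4;0;0]
PS(2,1)∈J2 [4;0;1]
PS(1,0)∈J2 [4;0;2]
L+ [5;0;2]
R(1,3)∈J1 [5;1;2]
L+ [6;1;2]
R(4,5)∈J1 [6;2;2]
PS(1,4)∈J2 [6;2;3]
L+ [7;2;3]
P(3,6)∈J1 [7;3;3]
mobility = 18 − 6 − 3 = 9

M = 9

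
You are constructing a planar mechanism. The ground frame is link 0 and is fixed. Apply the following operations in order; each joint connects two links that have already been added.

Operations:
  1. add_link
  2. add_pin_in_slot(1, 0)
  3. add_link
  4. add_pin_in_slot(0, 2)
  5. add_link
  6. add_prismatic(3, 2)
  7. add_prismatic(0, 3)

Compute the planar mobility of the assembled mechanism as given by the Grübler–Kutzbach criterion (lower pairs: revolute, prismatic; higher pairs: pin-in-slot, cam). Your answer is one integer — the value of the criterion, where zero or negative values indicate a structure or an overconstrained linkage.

(L,J1,J2)=(1,0,0); link0 fixed
link1: (2,0,0)
PS 1-0 [J2]: (2,0,1)
link2: (3,0,1)
PS 0-2 [J2]: (3,0,2)
link3: (4,0,2)
P 3-2 [J1]: (4,1,2)
P 0-3 [J1]: (4,2,2)
Grübler: 3·3 − 2·2 − 2 = 3

M = 3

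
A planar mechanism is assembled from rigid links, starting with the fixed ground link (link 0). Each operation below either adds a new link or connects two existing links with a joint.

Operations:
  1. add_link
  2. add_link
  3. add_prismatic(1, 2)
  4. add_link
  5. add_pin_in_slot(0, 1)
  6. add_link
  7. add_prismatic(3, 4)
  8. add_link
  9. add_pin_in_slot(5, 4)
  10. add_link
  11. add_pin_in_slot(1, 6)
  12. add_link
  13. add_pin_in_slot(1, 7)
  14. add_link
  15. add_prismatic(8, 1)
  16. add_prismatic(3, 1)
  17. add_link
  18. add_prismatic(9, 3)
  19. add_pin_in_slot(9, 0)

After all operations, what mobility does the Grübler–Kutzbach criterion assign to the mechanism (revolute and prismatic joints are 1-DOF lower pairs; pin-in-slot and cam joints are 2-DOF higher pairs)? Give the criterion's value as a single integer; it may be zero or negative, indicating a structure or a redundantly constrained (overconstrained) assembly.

(L,J1,J2)=(1,0,0); link0 fixed
link1: (2,0,0)
link2: (3,0,0)
P 1-2 [J1]: (3,1,0)
link3: (4,1,0)
PS 0-1 [J2]: (4,1,1)
link4: (5,1,1)
P 3-4 [J1]: (5,2,1)
link5: (6,2,1)
PS 5-4 [J2]: (6,2,2)
link6: (7,2,2)
PS 1-6 [J2]: (7,2,3)
link7: (8,2,3)
PS 1-7 [J2]: (8,2,4)
link8: (9,2,4)
P 8-1 [J1]: (9,3,4)
P 3-1 [J1]: (9,4,4)
link9: (10,4,4)
P 9-3 [J1]: (10,5,4)
PS 9-0 [J2]: (10,5,5)
Grübler: 3·9 − 2·5 − 5 = 12

M = 12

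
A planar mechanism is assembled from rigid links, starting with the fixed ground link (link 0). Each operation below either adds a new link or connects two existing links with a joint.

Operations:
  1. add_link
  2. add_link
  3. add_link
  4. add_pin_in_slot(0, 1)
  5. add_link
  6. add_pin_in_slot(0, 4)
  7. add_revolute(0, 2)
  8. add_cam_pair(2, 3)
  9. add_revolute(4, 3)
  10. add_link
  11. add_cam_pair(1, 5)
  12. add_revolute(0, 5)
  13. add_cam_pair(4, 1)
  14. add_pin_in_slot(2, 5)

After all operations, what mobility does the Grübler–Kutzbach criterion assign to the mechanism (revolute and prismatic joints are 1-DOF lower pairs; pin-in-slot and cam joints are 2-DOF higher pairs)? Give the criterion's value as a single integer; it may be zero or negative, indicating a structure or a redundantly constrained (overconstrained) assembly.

(L,J1,J2)=(1,0,0); link0 fixed
link1: (2,0,0)
link2: (3,0,0)
link3: (4,0,0)
PS 0-1 [J2]: (4,0,1)
link4: (5,0,1)
PS 0-4 [J2]: (5,0,2)
R 0-2 [J1]: (5,1,2)
C 2-3 [J2]: (5,1,3)
R 4-3 [J1]: (5,2,3)
link5: (6,2,3)
C 1-5 [J2]: (6,2,4)
R 0-5 [J1]: (6,3,4)
C 4-1 [J2]: (6,3,5)
PS 2-5 [J2]: (6,3,6)
Grübler: 3·5 − 2·3 − 6 = 3

M = 3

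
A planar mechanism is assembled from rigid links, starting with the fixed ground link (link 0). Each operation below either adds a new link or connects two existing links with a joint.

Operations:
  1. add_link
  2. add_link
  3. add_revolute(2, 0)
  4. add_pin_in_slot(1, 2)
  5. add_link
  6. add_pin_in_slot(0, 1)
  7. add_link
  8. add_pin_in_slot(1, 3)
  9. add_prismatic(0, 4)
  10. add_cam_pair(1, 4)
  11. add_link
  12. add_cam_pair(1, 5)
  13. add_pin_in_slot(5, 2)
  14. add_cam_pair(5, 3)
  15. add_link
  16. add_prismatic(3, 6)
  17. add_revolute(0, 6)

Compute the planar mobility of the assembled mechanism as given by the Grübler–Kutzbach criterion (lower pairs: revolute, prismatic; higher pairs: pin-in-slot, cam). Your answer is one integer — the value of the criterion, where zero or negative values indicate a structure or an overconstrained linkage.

M = 3

ground; <1,0,0>
#1 <2,0,0>
#2 <3,0,0>
R:2↔0 J1 <3,1,0>
PS:1↔2 J2 <3,1,1>
#3 <4,1,1>
PS:0↔1 J2 <4,1,2>
#4 <5,1,2>
PS:1↔3 J2 <5,1,3>
P:0↔4 J1 <5,2,3>
C:1↔4 J2 <5,2,4>
#5 <6,2,4>
C:1↔5 J2 <6,2,5>
PS:5↔2 J2 <6,2,6>
C:5↔3 J2 <6,2,7>
#6 <7,2,7>
P:3↔6 J1 <7,3,7>
R:0↔6 J1 <7,4,7>
3×6 − 2×4 − 1×7 = 3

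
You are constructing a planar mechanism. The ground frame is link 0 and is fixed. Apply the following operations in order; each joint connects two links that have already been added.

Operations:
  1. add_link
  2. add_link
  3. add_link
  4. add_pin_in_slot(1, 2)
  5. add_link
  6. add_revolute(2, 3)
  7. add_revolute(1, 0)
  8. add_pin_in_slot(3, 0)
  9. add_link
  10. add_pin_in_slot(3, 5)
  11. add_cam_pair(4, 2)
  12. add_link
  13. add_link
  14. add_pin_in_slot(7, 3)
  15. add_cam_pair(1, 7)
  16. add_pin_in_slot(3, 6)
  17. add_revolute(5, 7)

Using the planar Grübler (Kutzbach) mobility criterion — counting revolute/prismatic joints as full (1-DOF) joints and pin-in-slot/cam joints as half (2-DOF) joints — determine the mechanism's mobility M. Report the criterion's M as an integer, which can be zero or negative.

L=1 J1=0 J2=0
add link → L=2 J1=0 J2=0
add link → L=3 J1=0 J2=0
add link → L=4 J1=0 J2=0
PS@1,2 dof=2 J2 → L=4 J1=0 J2=1
add link → L=5 J1=0 J2=1
R@2,3 dof=1 J1 → L=5 J1=1 J2=1
R@1,0 dof=1 J1 → L=5 J1=2 J2=1
PS@3,0 dof=2 J2 → L=5 J1=2 J2=2
add link → L=6 J1=2 J2=2
PS@3,5 dof=2 J2 → L=6 J1=2 J2=3
C@4,2 dof=2 J2 → L=6 J1=2 J2=4
add link → L=7 J1=2 J2=4
add link → L=8 J1=2 J2=4
PS@7,3 dof=2 J2 → L=8 J1=2 J2=5
C@1,7 dof=2 J2 → L=8 J1=2 J2=6
PS@3,6 dof=2 J2 → L=8 J1=2 J2=7
R@5,7 dof=1 J1 → L=8 J1=3 J2=7
M=3(L−1)−2J1−J2=3·7−2·3−7=8

M = 8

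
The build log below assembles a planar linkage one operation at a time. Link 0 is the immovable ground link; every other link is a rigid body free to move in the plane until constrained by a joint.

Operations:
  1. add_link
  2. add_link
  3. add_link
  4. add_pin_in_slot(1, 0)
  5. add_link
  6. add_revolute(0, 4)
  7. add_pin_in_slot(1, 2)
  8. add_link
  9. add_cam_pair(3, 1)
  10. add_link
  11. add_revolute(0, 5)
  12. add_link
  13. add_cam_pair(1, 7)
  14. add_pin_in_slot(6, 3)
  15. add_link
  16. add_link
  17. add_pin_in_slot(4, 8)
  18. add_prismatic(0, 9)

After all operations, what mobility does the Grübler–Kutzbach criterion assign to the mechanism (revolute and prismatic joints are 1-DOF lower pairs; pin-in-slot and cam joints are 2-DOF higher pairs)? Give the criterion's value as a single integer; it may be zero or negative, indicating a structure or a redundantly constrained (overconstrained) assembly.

M = 15

[1;0;0] (link 0 is ground)
L+ [2;0;0]
L+ [3;0;0]
L+ [4;0;0]
PS(1,0)∈J2 [4;0;1]
L+ [5;0;1]
R(0,4)∈J1 [5;1;1]
PS(1,2)∈J2 [5;1;2]
L+ [6;1;2]
C(3,1)∈J2 [6;1;3]
L+ [7;1;3]
R(0,5)∈J1 [7;2;3]
L+ [8;2;3]
C(1,7)∈J2 [8;2;4]
PS(6,3)∈J2 [8;2;5]
L+ [9;2;5]
L+ [10;2;5]
PS(4,8)∈J2 [10;2;6]
P(0,9)∈J1 [10;3;6]
mobility = 27 − 6 − 6 = 15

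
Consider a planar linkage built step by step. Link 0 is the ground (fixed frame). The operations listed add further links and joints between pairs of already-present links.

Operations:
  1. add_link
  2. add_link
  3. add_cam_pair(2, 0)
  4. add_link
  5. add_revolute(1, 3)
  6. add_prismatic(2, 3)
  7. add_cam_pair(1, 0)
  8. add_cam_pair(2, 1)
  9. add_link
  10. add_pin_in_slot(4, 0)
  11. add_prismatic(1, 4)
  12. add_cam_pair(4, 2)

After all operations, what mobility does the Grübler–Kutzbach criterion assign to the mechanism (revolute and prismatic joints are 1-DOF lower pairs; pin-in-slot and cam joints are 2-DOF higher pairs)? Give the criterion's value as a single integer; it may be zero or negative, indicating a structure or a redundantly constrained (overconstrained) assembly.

M = 1

(L,J1,J2)=(1,0,0); link0 fixed
link1: (2,0,0)
link2: (3,0,0)
C 2-0 [J2]: (3,0,1)
link3: (4,0,1)
R 1-3 [J1]: (4,1,1)
P 2-3 [J1]: (4,2,1)
C 1-0 [J2]: (4,2,2)
C 2-1 [J2]: (4,2,3)
link4: (5,2,3)
PS 4-0 [J2]: (5,2,4)
P 1-4 [J1]: (5,3,4)
C 4-2 [J2]: (5,3,5)
Grübler: 3·4 − 2·3 − 5 = 1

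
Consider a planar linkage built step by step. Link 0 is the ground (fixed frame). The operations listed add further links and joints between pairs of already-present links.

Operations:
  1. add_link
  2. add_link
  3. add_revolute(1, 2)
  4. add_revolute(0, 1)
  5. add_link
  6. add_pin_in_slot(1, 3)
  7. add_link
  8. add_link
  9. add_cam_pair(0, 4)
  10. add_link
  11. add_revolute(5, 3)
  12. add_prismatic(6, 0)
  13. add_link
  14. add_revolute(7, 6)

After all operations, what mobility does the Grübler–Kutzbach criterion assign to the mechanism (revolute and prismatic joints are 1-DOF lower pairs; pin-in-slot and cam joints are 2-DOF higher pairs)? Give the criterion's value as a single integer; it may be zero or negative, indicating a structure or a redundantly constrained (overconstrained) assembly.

M = 9

link 0 = ground. State L|J1|J2 = 1|0|0
+link1  2|0|0
+link2  3|0|0
R(1,2) f=1→J1  3|1|0
R(0,1) f=1→J1  3|2|0
+link3  4|2|0
PS(1,3) f=2→J2  4|2|1
+link4  5|2|1
+link5  6|2|1
C(0,4) f=2→J2  6|2|2
+link6  7|2|2
R(5,3) f=1→J1  7|3|2
P(6,0) f=1→J1  7|4|2
+link7  8|4|2
R(7,6) f=1→J1  8|5|2
M = 3(8−1)−2·5−2 = 21−10−2 = 9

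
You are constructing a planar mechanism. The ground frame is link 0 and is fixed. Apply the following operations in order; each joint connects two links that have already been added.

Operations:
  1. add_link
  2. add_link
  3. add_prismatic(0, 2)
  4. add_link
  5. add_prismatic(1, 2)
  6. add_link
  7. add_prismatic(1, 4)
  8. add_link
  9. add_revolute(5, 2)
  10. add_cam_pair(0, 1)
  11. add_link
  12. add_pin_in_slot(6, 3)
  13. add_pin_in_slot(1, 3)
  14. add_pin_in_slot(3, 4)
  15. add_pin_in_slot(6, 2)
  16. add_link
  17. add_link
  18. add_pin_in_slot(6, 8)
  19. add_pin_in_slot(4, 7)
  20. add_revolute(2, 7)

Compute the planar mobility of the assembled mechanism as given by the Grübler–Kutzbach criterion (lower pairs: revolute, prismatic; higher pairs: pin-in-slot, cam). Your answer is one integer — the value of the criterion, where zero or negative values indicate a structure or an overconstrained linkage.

ground; <1,0,0>
#1 <2,0,0>
#2 <3,0,0>
P:0↔2 J1 <3,1,0>
#3 <4,1,0>
P:1↔2 J1 <4,2,0>
#4 <5,2,0>
P:1↔4 J1 <5,3,0>
#5 <6,3,0>
R:5↔2 J1 <6,4,0>
C:0↔1 J2 <6,4,1>
#6 <7,4,1>
PS:6↔3 J2 <7,4,2>
PS:1↔3 J2 <7,4,3>
PS:3↔4 J2 <7,4,4>
PS:6↔2 J2 <7,4,5>
#7 <8,4,5>
#8 <9,4,5>
PS:6↔8 J2 <9,4,6>
PS:4↔7 J2 <9,4,7>
R:2↔7 J1 <9,5,7>
3×8 − 2×5 − 1×7 = 7

M = 7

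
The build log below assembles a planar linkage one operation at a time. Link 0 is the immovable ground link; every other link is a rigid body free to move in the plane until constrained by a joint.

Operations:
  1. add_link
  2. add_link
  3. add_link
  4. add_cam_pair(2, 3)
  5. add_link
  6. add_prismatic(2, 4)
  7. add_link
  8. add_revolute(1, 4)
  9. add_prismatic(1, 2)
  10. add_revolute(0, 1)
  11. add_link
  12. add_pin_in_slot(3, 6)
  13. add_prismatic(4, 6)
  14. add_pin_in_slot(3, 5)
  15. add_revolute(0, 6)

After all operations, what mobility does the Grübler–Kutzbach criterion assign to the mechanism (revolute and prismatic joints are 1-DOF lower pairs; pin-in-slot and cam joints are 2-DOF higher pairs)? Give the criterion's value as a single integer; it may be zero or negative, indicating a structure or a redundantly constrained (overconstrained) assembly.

M = 3

[1;0;0] (link 0 is ground)
L+ [2;0;0]
L+ [3;0;0]
L+ [4;0;0]
C(2,3)∈J2 [4;0;1]
L+ [5;0;1]
P(2,4)∈J1 [5;1;1]
L+ [6;1;1]
R(1,4)∈J1 [6;2;1]
P(1,2)∈J1 [6;3;1]
R(0,1)∈J1 [6;4;1]
L+ [7;4;1]
PS(3,6)∈J2 [7;4;2]
P(4,6)∈J1 [7;5;2]
PS(3,5)∈J2 [7;5;3]
R(0,6)∈J1 [7;6;3]
mobility = 18 − 12 − 3 = 3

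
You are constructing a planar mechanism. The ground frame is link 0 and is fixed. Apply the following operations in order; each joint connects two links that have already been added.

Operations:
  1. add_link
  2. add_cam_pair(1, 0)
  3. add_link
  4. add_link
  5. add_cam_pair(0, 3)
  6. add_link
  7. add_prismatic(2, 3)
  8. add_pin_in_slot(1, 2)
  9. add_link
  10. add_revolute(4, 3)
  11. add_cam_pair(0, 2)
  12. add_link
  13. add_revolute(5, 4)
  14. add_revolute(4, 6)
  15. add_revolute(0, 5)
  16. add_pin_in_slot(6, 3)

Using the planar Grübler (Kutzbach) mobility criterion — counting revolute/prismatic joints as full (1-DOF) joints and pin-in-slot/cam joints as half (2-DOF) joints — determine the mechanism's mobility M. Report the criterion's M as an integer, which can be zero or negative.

ground; <1,0,0>
#1 <2,0,0>
C:1↔0 J2 <2,0,1>
#2 <3,0,1>
#3 <4,0,1>
C:0↔3 J2 <4,0,2>
#4 <5,0,2>
P:2↔3 J1 <5,1,2>
PS:1↔2 J2 <5,1,3>
#5 <6,1,3>
R:4↔3 J1 <6,2,3>
C:0↔2 J2 <6,2,4>
#6 <7,2,4>
R:5↔4 J1 <7,3,4>
R:4↔6 J1 <7,4,4>
R:0↔5 J1 <7,5,4>
PS:6↔3 J2 <7,5,5>
3×6 − 2×5 − 1×5 = 3

M = 3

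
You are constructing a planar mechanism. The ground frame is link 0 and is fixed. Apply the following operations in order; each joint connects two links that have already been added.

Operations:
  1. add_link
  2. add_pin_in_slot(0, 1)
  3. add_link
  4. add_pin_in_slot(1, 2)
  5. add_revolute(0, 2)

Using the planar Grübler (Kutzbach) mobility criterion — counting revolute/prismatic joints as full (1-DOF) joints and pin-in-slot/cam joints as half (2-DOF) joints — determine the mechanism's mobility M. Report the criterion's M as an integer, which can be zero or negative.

link 0 = ground. State L|J1|J2 = 1|0|0
+link1  2|0|0
PS(0,1) f=2→J2  2|0|1
+link2  3|0|1
PS(1,2) f=2→J2  3|0|2
R(0,2) f=1→J1  3|1|2
M = 3(3−1)−2·1−2 = 6−2−2 = 2

M = 2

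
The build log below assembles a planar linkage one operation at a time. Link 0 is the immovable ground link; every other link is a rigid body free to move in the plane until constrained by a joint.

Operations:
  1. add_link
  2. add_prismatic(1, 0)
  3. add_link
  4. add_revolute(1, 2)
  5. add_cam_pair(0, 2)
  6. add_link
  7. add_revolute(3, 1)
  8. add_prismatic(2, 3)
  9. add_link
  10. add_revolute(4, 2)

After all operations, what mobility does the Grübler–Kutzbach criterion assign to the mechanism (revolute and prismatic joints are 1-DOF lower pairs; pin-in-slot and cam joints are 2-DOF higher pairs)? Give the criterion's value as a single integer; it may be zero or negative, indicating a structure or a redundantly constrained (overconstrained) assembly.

[1;0;0] (link 0 is ground)
L+ [2;0;0]
P(1,0)∈J1 [2;1;0]
L+ [3;1;0]
R(1,2)∈J1 [3;2;0]
C(0,2)∈J2 [3;2;1]
L+ [4;2;1]
R(3,1)∈J1 [4;3;1]
P(2,3)∈J1 [4;4;1]
L+ [5;4;1]
R(4,2)∈J1 [5;5;1]
mobility = 12 − 10 − 1 = 1

M = 1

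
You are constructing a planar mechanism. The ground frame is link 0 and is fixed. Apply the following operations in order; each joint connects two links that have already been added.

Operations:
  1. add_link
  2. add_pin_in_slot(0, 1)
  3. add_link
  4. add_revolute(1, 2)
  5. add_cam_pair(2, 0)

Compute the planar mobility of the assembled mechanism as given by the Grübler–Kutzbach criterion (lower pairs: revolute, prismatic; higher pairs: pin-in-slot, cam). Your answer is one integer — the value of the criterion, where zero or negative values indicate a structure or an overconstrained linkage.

L=1 J1=0 J2=0
add link → L=2 J1=0 J2=0
PS@0,1 dof=2 J2 → L=2 J1=0 J2=1
add link → L=3 J1=0 J2=1
R@1,2 dof=1 J1 → L=3 J1=1 J2=1
C@2,0 dof=2 J2 → L=3 J1=1 J2=2
M=3(L−1)−2J1−J2=3·2−2·1−2=2

M = 2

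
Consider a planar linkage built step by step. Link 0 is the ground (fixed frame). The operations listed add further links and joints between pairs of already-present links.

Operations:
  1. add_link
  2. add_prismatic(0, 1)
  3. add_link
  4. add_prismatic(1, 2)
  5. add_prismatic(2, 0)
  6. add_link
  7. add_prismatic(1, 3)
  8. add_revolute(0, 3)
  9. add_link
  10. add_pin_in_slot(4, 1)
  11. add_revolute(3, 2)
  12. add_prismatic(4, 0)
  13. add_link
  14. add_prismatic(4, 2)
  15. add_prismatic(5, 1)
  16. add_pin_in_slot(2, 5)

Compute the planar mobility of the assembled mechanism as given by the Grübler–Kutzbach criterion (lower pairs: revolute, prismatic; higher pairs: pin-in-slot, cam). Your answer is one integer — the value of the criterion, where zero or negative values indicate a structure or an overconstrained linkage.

link 0 = ground. State L|J1|J2 = 1|0|0
+link1  2|0|0
P(0,1) f=1→J1  2|1|0
+link2  3|1|0
P(1,2) f=1→J1  3|2|0
P(2,0) f=1→J1  3|3|0
+link3  4|3|0
P(1,3) f=1→J1  4|4|0
R(0,3) f=1→J1  4|5|0
+link4  5|5|0
PS(4,1) f=2→J2  5|5|1
R(3,2) f=1→J1  5|6|1
P(4,0) f=1→J1  5|7|1
+link5  6|7|1
P(4,2) f=1→J1  6|8|1
P(5,1) f=1→J1  6|9|1
PS(2,5) f=2→J2  6|9|2
M = 3(6−1)−2·9−2 = 15−18−2 = -5

M = -5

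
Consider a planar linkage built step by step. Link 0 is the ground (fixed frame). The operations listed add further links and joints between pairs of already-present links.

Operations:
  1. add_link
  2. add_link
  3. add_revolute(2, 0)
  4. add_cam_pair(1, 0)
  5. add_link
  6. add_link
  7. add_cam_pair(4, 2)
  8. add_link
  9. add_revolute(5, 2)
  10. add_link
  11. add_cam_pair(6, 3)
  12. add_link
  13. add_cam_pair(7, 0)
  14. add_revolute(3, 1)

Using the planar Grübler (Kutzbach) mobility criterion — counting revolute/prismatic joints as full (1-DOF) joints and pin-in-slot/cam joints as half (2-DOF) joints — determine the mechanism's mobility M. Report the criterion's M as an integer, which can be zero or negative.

L=1 J1=0 J2=0
add link → L=2 J1=0 J2=0
add link → L=3 J1=0 J2=0
R@2,0 dof=1 J1 → L=3 J1=1 J2=0
C@1,0 dof=2 J2 → L=3 J1=1 J2=1
add link → L=4 J1=1 J2=1
add link → L=5 J1=1 J2=1
C@4,2 dof=2 J2 → L=5 J1=1 J2=2
add link → L=6 J1=1 J2=2
R@5,2 dof=1 J1 → L=6 J1=2 J2=2
add link → L=7 J1=2 J2=2
C@6,3 dof=2 J2 → L=7 J1=2 J2=3
add link → L=8 J1=2 J2=3
C@7,0 dof=2 J2 → L=8 J1=2 J2=4
R@3,1 dof=1 J1 → L=8 J1=3 J2=4
M=3(L−1)−2J1−J2=3·7−2·3−4=11

M = 11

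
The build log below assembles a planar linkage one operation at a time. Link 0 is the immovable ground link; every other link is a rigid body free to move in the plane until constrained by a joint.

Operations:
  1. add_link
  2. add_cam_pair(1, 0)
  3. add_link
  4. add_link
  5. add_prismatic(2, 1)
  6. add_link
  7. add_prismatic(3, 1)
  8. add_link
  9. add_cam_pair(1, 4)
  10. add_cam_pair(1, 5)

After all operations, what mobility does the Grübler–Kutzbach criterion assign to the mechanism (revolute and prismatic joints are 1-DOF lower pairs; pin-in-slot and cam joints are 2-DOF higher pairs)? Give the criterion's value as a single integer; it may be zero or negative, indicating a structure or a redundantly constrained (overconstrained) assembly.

link 0 = ground. State L|J1|J2 = 1|0|0
+link1  2|0|0
C(1,0) f=2→J2  2|0|1
+link2  3|0|1
+link3  4|0|1
P(2,1) f=1→J1  4|1|1
+link4  5|1|1
P(3,1) f=1→J1  5|2|1
+link5  6|2|1
C(1,4) f=2→J2  6|2|2
C(1,5) f=2→J2  6|2|3
M = 3(6−1)−2·2−3 = 15−4−3 = 8

M = 8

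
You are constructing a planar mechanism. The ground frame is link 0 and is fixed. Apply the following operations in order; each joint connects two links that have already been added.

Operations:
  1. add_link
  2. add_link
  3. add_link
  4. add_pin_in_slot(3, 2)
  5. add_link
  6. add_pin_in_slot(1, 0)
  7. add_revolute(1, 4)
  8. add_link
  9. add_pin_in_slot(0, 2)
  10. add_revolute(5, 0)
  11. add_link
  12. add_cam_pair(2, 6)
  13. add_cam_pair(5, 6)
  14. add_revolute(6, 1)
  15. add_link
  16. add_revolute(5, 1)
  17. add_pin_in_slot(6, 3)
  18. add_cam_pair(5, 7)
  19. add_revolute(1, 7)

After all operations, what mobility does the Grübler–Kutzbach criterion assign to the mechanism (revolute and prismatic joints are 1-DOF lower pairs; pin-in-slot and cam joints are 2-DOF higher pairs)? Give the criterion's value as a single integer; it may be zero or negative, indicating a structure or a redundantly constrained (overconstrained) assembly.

[1;0;0] (link 0 is ground)
L+ [2;0;0]
L+ [3;0;0]
L+ [4;0;0]
PS(3,2)∈J2 [4;0;1]
L+ [5;0;1]
PS(1,0)∈J2 [5;0;2]
R(1,4)∈J1 [5;1;2]
L+ [6;1;2]
PS(0,2)∈J2 [6;1;3]
R(5,0)∈J1 [6;2;3]
L+ [7;2;3]
C(2,6)∈J2 [7;2;4]
C(5,6)∈J2 [7;2;5]
R(6,1)∈J1 [7;3;5]
L+ [8;3;5]
R(5,1)∈J1 [8;4;5]
PS(6,3)∈J2 [8;4;6]
C(5,7)∈J2 [8;4;7]
R(1,7)∈J1 [8;5;7]
mobility = 21 − 10 − 7 = 4

M = 4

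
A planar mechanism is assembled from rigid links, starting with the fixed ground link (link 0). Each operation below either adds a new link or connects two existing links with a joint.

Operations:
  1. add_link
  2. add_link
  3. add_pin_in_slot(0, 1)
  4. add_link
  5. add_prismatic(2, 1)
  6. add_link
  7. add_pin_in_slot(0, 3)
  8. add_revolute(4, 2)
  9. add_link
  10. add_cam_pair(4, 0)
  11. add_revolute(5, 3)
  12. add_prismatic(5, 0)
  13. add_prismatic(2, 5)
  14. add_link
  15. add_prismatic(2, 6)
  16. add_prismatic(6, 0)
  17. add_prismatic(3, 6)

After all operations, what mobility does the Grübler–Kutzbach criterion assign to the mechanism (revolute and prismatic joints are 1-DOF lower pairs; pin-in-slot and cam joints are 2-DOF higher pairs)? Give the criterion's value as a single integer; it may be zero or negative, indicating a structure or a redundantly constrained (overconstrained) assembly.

L=1 J1=0 J2=0
add link → L=2 J1=0 J2=0
add link → L=3 J1=0 J2=0
PS@0,1 dof=2 J2 → L=3 J1=0 J2=1
add link → L=4 J1=0 J2=1
P@2,1 dof=1 J1 → L=4 J1=1 J2=1
add link → L=5 J1=1 J2=1
PS@0,3 dof=2 J2 → L=5 J1=1 J2=2
R@4,2 dof=1 J1 → L=5 J1=2 J2=2
add link → L=6 J1=2 J2=2
C@4,0 dof=2 J2 → L=6 J1=2 J2=3
R@5,3 dof=1 J1 → L=6 J1=3 J2=3
P@5,0 dof=1 J1 → L=6 J1=4 J2=3
P@2,5 dof=1 J1 → L=6 J1=5 J2=3
add link → L=7 J1=5 J2=3
P@2,6 dof=1 J1 → L=7 J1=6 J2=3
P@6,0 dof=1 J1 → L=7 J1=7 J2=3
P@3,6 dof=1 J1 → L=7 J1=8 J2=3
M=3(L−1)−2J1−J2=3·6−2·8−3=-1

M = -1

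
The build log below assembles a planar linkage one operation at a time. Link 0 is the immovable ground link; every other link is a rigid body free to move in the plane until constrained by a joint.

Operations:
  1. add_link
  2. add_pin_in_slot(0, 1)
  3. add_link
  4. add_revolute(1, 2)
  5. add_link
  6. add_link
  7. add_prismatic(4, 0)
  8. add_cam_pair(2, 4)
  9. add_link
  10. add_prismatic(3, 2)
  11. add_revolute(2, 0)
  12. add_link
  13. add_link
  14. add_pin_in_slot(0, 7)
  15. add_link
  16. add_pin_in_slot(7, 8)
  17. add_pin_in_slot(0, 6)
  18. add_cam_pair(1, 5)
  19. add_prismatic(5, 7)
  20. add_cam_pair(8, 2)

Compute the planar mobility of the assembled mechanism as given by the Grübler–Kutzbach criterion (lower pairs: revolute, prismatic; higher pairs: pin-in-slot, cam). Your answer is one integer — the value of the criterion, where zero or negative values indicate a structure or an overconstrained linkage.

M = 7

ground; <1,0,0>
#1 <2,0,0>
PS:0↔1 J2 <2,0,1>
#2 <3,0,1>
R:1↔2 J1 <3,1,1>
#3 <4,1,1>
#4 <5,1,1>
P:4↔0 J1 <5,2,1>
C:2↔4 J2 <5,2,2>
#5 <6,2,2>
P:3↔2 J1 <6,3,2>
R:2↔0 J1 <6,4,2>
#6 <7,4,2>
#7 <8,4,2>
PS:0↔7 J2 <8,4,3>
#8 <9,4,3>
PS:7↔8 J2 <9,4,4>
PS:0↔6 J2 <9,4,5>
C:1↔5 J2 <9,4,6>
P:5↔7 J1 <9,5,6>
C:8↔2 J2 <9,5,7>
3×8 − 2×5 − 1×7 = 7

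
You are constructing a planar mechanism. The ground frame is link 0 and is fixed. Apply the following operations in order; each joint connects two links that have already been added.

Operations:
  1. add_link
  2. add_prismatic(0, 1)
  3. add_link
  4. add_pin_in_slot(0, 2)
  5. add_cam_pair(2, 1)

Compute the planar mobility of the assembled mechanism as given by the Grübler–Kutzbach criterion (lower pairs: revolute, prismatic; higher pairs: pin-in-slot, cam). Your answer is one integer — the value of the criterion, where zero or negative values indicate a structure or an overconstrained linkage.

[1;0;0] (link 0 is ground)
L+ [2;0;0]
P(0,1)∈J1 [2;1;0]
L+ [3;1;0]
PS(0,2)∈J2 [3;1;1]
C(2,1)∈J2 [3;1;2]
mobility = 6 − 2 − 2 = 2

M = 2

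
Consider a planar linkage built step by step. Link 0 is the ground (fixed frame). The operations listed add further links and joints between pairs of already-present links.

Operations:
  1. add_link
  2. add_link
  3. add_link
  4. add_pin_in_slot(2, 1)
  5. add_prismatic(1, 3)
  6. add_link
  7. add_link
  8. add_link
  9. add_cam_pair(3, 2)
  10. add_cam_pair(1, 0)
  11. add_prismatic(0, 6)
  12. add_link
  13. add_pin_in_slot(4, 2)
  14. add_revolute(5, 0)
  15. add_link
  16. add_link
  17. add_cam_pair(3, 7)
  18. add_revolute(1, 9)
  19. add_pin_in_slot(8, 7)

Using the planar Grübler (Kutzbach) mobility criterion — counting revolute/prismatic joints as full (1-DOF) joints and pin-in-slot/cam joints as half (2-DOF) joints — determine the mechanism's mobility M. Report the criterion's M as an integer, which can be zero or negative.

(L,J1,J2)=(1,0,0); link0 fixed
link1: (2,0,0)
link2: (3,0,0)
link3: (4,0,0)
PS 2-1 [J2]: (4,0,1)
P 1-3 [J1]: (4,1,1)
link4: (5,1,1)
link5: (6,1,1)
link6: (7,1,1)
C 3-2 [J2]: (7,1,2)
C 1-0 [J2]: (7,1,3)
P 0-6 [J1]: (7,2,3)
link7: (8,2,3)
PS 4-2 [J2]: (8,2,4)
R 5-0 [J1]: (8,3,4)
link8: (9,3,4)
link9: (10,3,4)
C 3-7 [J2]: (10,3,5)
R 1-9 [J1]: (10,4,5)
PS 8-7 [J2]: (10,4,6)
Grübler: 3·9 − 2·4 − 6 = 13

M = 13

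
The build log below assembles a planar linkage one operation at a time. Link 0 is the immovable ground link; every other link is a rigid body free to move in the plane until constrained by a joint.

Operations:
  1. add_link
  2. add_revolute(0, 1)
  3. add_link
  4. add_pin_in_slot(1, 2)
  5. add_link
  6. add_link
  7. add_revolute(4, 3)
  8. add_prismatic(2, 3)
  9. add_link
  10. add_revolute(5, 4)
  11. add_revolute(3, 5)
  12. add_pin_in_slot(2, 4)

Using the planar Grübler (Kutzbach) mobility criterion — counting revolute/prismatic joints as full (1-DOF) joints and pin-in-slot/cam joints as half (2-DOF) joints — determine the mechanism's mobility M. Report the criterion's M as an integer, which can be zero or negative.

link 0 = ground. State L|J1|J2 = 1|0|0
+link1  2|0|0
R(0,1) f=1→J1  2|1|0
+link2  3|1|0
PS(1,2) f=2→J2  3|1|1
+link3  4|1|1
+link4  5|1|1
R(4,3) f=1→J1  5|2|1
P(2,3) f=1→J1  5|3|1
+link5  6|3|1
R(5,4) f=1→J1  6|4|1
R(3,5) f=1→J1  6|5|1
PS(2,4) f=2→J2  6|5|2
M = 3(6−1)−2·5−2 = 15−10−2 = 3

M = 3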